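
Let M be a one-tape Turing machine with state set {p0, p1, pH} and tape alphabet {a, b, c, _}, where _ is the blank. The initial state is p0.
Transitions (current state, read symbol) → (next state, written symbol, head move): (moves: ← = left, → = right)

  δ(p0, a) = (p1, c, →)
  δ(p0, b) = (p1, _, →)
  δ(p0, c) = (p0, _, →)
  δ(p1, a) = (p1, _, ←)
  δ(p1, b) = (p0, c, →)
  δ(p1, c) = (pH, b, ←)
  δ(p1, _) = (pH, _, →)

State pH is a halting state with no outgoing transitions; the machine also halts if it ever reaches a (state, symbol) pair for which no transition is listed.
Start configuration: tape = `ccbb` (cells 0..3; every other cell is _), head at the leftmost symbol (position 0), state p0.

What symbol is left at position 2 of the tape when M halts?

state=p0 head=0 tape=[c]cbb_   (p0,c)→(p0,_,→)
state=p0 head=1 tape=_[c]bb_   (p0,c)→(p0,_,→)
state=p0 head=2 tape=__[b]b_   (p0,b)→(p1,_,→)
state=p1 head=3 tape=___[b]_   (p1,b)→(p0,c,→)
state=p0 head=4 tape=___c[_]
Cell 2 holds _ when M halts.

_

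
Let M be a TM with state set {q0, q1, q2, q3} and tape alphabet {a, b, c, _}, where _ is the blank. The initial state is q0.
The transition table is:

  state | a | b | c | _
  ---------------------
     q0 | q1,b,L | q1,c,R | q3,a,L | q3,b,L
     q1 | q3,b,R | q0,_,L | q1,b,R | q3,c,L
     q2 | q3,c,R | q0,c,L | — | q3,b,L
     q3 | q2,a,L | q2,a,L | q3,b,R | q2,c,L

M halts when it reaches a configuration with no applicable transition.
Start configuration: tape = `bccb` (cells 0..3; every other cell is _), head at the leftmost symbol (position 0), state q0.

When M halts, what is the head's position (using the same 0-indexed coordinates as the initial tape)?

q0 | [b]ccb__   read b → write c, move R, go to q1
q1 | c[c]cb__   read c → write b, move R, go to q1
q1 | cb[c]b__   read c → write b, move R, go to q1
q1 | cbb[b]__   read b → write _, move L, go to q0
q0 | cb[b]___   read b → write c, move R, go to q1
q1 | cbc[_]__   read _ → write c, move L, go to q3
q3 | cb[c]c__   read c → write b, move R, go to q3
q3 | cbb[c]__   read c → write b, move R, go to q3
q3 | cbbb[_]_   read _ → write c, move L, go to q2
q2 | cbb[b]c_   read b → write c, move L, go to q0
q0 | cb[b]cc_   read b → write c, move R, go to q1
q1 | cbc[c]c_   read c → write b, move R, go to q1
q1 | cbcb[c]_   read c → write b, move R, go to q1
q1 | cbcbb[_]   read _ → write c, move L, go to q3
q3 | cbcb[b]c   read b → write a, move L, go to q2
q2 | cbc[b]ac   read b → write c, move L, go to q0
q0 | cb[c]cac   read c → write a, move L, go to q3
q3 | c[b]acac   read b → write a, move L, go to q2
q2 | [c]aacac
At halt the head is at cell 0.

0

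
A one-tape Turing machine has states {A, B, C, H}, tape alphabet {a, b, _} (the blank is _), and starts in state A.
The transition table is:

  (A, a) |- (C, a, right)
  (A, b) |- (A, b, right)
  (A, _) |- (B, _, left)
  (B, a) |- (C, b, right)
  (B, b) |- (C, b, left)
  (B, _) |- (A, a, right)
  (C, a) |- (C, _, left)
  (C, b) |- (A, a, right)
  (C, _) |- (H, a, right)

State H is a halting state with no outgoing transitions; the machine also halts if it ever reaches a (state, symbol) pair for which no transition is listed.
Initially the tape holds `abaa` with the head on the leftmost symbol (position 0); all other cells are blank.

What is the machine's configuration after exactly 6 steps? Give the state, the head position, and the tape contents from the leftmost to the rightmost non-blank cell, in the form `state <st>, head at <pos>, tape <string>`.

state C, head at 0, tape a

state=A head=0 tape=[a]baa   (A,a)→(C,a,right)
state=C head=1 tape=a[b]aa   (C,b)→(A,a,right)
state=A head=2 tape=aa[a]a   (A,a)→(C,a,right)
state=C head=3 tape=aaa[a]   (C,a)→(C,_,left)
state=C head=2 tape=aa[a]_   (C,a)→(C,_,left)
state=C head=1 tape=a[a]__   (C,a)→(C,_,left)
state=C head=0 tape=[a]___
After 6 steps: state C, head at 0, tape a.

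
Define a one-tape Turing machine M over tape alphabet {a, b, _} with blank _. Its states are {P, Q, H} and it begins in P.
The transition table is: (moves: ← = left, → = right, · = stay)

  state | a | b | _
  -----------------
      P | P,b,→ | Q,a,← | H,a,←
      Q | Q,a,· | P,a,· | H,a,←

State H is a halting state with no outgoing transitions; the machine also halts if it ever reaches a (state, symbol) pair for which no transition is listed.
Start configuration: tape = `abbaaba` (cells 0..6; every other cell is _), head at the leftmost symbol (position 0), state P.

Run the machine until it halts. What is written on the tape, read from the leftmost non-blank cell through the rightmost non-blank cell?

bbbbbbba

P | [a]bbaaba_   read a → write b, move →, go to P
P | b[b]baaba_   read b → write a, move ←, go to Q
Q | [b]abaaba_   read b → write a, move ·, go to P
P | [a]abaaba_   read a → write b, move →, go to P
P | b[a]baaba_   read a → write b, move →, go to P
P | bb[b]aaba_   read b → write a, move ←, go to Q
Q | b[b]aaaba_   read b → write a, move ·, go to P
P | b[a]aaaba_   read a → write b, move →, go to P
P | bb[a]aaba_   read a → write b, move →, go to P
P | bbb[a]aba_   read a → write b, move →, go to P
P | bbbb[a]ba_   read a → write b, move →, go to P
P | bbbbb[b]a_   read b → write a, move ←, go to Q
Q | bbbb[b]aa_   read b → write a, move ·, go to P
P | bbbb[a]aa_   read a → write b, move →, go to P
P | bbbbb[a]a_   read a → write b, move →, go to P
P | bbbbbb[a]_   read a → write b, move →, go to P
P | bbbbbbb[_]   read _ → write a, move ←, go to H
H | bbbbbb[b]a
The non-blank tape span at halt is bbbbbbba.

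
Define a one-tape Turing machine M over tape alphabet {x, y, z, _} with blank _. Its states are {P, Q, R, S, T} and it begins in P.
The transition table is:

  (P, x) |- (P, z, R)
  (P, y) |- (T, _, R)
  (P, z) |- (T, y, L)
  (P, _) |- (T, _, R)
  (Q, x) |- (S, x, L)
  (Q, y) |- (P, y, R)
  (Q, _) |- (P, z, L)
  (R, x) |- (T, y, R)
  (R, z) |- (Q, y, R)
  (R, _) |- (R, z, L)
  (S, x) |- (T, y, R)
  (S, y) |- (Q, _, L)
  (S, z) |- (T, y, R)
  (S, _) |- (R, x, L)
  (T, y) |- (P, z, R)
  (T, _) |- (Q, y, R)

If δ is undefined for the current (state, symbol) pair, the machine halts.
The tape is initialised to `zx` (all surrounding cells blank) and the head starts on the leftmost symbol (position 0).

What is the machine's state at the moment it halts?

T

P | _[z]x___   read z → write y, move L, go to T
T | [_]yx___   read _ → write y, move R, go to Q
Q | y[y]x___   read y → write y, move R, go to P
P | yy[x]___   read x → write z, move R, go to P
P | yyz[_]__   read _ → write _, move R, go to T
T | yyz_[_]_   read _ → write y, move R, go to Q
Q | yyz_y[_]   read _ → write z, move L, go to P
P | yyz_[y]z   read y → write _, move R, go to T
T | yyz__[z]
No transition is defined for (T, z); M halts in state T.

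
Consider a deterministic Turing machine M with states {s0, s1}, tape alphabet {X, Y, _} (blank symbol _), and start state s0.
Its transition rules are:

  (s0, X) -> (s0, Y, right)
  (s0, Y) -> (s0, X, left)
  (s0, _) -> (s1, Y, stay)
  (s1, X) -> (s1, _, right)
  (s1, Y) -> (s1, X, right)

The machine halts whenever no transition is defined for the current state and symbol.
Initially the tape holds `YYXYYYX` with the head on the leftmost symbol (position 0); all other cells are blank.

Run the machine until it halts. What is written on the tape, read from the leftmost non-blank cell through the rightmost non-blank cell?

state=s0 head=0 tape=_[Y]YXYYYX_   (s0,Y)→(s0,X,left)
state=s0 head=-1 tape=[_]XYXYYYX_   (s0,_)→(s1,Y,stay)
state=s1 head=-1 tape=[Y]XYXYYYX_   (s1,Y)→(s1,X,right)
state=s1 head=0 tape=X[X]YXYYYX_   (s1,X)→(s1,_,right)
state=s1 head=1 tape=X_[Y]XYYYX_   (s1,Y)→(s1,X,right)
state=s1 head=2 tape=X_X[X]YYYX_   (s1,X)→(s1,_,right)
state=s1 head=3 tape=X_X_[Y]YYX_   (s1,Y)→(s1,X,right)
state=s1 head=4 tape=X_X_X[Y]YX_   (s1,Y)→(s1,X,right)
state=s1 head=5 tape=X_X_XX[Y]X_   (s1,Y)→(s1,X,right)
state=s1 head=6 tape=X_X_XXX[X]_   (s1,X)→(s1,_,right)
state=s1 head=7 tape=X_X_XXX_[_]
The non-blank tape span at halt is X_X_XXX.

X_X_XXX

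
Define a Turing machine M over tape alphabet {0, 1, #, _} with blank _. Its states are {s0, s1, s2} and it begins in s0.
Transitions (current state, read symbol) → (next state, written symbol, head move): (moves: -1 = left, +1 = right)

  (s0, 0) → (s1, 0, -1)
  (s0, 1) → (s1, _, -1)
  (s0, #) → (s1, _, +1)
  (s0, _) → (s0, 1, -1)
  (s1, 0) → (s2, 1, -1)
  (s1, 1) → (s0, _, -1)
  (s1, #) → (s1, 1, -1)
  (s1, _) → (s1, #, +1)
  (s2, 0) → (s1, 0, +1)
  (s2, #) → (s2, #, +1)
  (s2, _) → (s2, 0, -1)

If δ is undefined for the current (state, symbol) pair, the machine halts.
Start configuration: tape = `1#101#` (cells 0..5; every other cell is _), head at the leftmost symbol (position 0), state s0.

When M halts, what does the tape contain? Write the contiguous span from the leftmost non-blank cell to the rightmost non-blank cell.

state=s0 head=0 tape=__[1]#101#   (s0,1)→(s1,_,-1)
state=s1 head=-1 tape=_[_]_#101#   (s1,_)→(s1,#,+1)
state=s1 head=0 tape=_#[_]#101#   (s1,_)→(s1,#,+1)
state=s1 head=1 tape=_##[#]101#   (s1,#)→(s1,1,-1)
state=s1 head=0 tape=_#[#]1101#   (s1,#)→(s1,1,-1)
state=s1 head=-1 tape=_[#]11101#   (s1,#)→(s1,1,-1)
state=s1 head=-2 tape=[_]111101#   (s1,_)→(s1,#,+1)
state=s1 head=-1 tape=#[1]11101#   (s1,1)→(s0,_,-1)
state=s0 head=-2 tape=[#]_11101#   (s0,#)→(s1,_,+1)
state=s1 head=-1 tape=_[_]11101#   (s1,_)→(s1,#,+1)
state=s1 head=0 tape=_#[1]1101#   (s1,1)→(s0,_,-1)
state=s0 head=-1 tape=_[#]_1101#   (s0,#)→(s1,_,+1)
state=s1 head=0 tape=__[_]1101#   (s1,_)→(s1,#,+1)
state=s1 head=1 tape=__#[1]101#   (s1,1)→(s0,_,-1)
state=s0 head=0 tape=__[#]_101#   (s0,#)→(s1,_,+1)
state=s1 head=1 tape=___[_]101#   (s1,_)→(s1,#,+1)
state=s1 head=2 tape=___#[1]01#   (s1,1)→(s0,_,-1)
state=s0 head=1 tape=___[#]_01#   (s0,#)→(s1,_,+1)
state=s1 head=2 tape=____[_]01#   (s1,_)→(s1,#,+1)
state=s1 head=3 tape=____#[0]1#   (s1,0)→(s2,1,-1)
state=s2 head=2 tape=____[#]11#   (s2,#)→(s2,#,+1)
state=s2 head=3 tape=____#[1]1#
The non-blank tape span at halt is #11#.

#11#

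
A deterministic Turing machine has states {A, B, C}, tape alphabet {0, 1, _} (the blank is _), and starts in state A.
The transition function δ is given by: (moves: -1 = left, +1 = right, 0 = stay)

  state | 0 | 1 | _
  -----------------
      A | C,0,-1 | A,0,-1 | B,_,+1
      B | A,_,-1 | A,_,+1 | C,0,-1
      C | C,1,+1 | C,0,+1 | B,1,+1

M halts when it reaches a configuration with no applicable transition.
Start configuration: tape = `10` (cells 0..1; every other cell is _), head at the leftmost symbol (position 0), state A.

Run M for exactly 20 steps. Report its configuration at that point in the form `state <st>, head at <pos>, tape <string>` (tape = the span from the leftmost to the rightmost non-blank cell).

state B, head at -2, tape 10__0

state=A head=0 tape=___[1]0   (A,1)→(A,0,-1)
state=A head=-1 tape=__[_]00   (A,_)→(B,_,+1)
state=B head=0 tape=___[0]0   (B,0)→(A,_,-1)
state=A head=-1 tape=__[_]_0   (A,_)→(B,_,+1)
state=B head=0 tape=___[_]0   (B,_)→(C,0,-1)
state=C head=-1 tape=__[_]00   (C,_)→(B,1,+1)
state=B head=0 tape=__1[0]0   (B,0)→(A,_,-1)
state=A head=-1 tape=__[1]_0   (A,1)→(A,0,-1)
state=A head=-2 tape=_[_]0_0   (A,_)→(B,_,+1)
state=B head=-1 tape=__[0]_0   (B,0)→(A,_,-1)
state=A head=-2 tape=_[_]__0   (A,_)→(B,_,+1)
state=B head=-1 tape=__[_]_0   (B,_)→(C,0,-1)
state=C head=-2 tape=_[_]0_0   (C,_)→(B,1,+1)
state=B head=-1 tape=_1[0]_0   (B,0)→(A,_,-1)
state=A head=-2 tape=_[1]__0   (A,1)→(A,0,-1)
state=A head=-3 tape=[_]0__0   (A,_)→(B,_,+1)
state=B head=-2 tape=_[0]__0   (B,0)→(A,_,-1)
state=A head=-3 tape=[_]___0   (A,_)→(B,_,+1)
state=B head=-2 tape=_[_]__0   (B,_)→(C,0,-1)
state=C head=-3 tape=[_]0__0   (C,_)→(B,1,+1)
state=B head=-2 tape=1[0]__0
After 20 steps: state B, head at -2, tape 10__0.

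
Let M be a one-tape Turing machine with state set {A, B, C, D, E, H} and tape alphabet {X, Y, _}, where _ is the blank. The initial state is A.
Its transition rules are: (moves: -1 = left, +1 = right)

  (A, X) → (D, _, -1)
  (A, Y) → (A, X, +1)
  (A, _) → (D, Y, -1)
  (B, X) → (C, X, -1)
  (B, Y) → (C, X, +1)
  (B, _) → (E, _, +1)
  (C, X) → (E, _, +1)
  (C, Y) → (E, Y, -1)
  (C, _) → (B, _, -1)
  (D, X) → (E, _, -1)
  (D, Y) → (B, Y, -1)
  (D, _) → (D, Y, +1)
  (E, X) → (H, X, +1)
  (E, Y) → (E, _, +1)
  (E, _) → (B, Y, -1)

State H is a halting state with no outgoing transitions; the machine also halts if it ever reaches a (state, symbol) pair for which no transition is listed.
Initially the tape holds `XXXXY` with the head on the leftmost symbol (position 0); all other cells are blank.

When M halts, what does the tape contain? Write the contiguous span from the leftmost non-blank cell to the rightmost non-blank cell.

Y__XXY

state=A head=0 tape=_[X]XXXY   (A,X)→(D,_,-1)
state=D head=-1 tape=[_]_XXXY   (D,_)→(D,Y,+1)
state=D head=0 tape=Y[_]XXXY   (D,_)→(D,Y,+1)
state=D head=1 tape=YY[X]XXY   (D,X)→(E,_,-1)
state=E head=0 tape=Y[Y]_XXY   (E,Y)→(E,_,+1)
state=E head=1 tape=Y_[_]XXY   (E,_)→(B,Y,-1)
state=B head=0 tape=Y[_]YXXY   (B,_)→(E,_,+1)
state=E head=1 tape=Y_[Y]XXY   (E,Y)→(E,_,+1)
state=E head=2 tape=Y__[X]XY   (E,X)→(H,X,+1)
state=H head=3 tape=Y__X[X]Y
The non-blank tape span at halt is Y__XXY.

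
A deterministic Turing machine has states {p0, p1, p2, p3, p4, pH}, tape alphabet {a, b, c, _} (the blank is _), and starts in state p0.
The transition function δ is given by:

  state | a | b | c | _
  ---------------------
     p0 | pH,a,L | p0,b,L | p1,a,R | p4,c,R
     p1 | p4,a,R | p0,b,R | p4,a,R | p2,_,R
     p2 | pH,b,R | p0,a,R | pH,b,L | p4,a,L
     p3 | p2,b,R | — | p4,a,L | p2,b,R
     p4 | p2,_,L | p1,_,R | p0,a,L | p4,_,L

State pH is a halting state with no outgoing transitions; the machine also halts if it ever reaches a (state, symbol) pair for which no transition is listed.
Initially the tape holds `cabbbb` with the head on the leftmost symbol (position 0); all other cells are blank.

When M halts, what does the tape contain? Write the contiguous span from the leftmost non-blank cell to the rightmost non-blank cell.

state=p0 head=0 tape=[c]abbbb__   (p0,c)→(p1,a,R)
state=p1 head=1 tape=a[a]bbbb__   (p1,a)→(p4,a,R)
state=p4 head=2 tape=aa[b]bbb__   (p4,b)→(p1,_,R)
state=p1 head=3 tape=aa_[b]bb__   (p1,b)→(p0,b,R)
state=p0 head=4 tape=aa_b[b]b__   (p0,b)→(p0,b,L)
state=p0 head=3 tape=aa_[b]bb__   (p0,b)→(p0,b,L)
state=p0 head=2 tape=aa[_]bbb__   (p0,_)→(p4,c,R)
state=p4 head=3 tape=aac[b]bb__   (p4,b)→(p1,_,R)
state=p1 head=4 tape=aac_[b]b__   (p1,b)→(p0,b,R)
state=p0 head=5 tape=aac_b[b]__   (p0,b)→(p0,b,L)
state=p0 head=4 tape=aac_[b]b__   (p0,b)→(p0,b,L)
state=p0 head=3 tape=aac[_]bb__   (p0,_)→(p4,c,R)
state=p4 head=4 tape=aacc[b]b__   (p4,b)→(p1,_,R)
state=p1 head=5 tape=aacc_[b]__   (p1,b)→(p0,b,R)
state=p0 head=6 tape=aacc_b[_]_   (p0,_)→(p4,c,R)
state=p4 head=7 tape=aacc_bc[_]   (p4,_)→(p4,_,L)
state=p4 head=6 tape=aacc_b[c]_   (p4,c)→(p0,a,L)
state=p0 head=5 tape=aacc_[b]a_   (p0,b)→(p0,b,L)
state=p0 head=4 tape=aacc[_]ba_   (p0,_)→(p4,c,R)
state=p4 head=5 tape=aaccc[b]a_   (p4,b)→(p1,_,R)
state=p1 head=6 tape=aaccc_[a]_   (p1,a)→(p4,a,R)
state=p4 head=7 tape=aaccc_a[_]   (p4,_)→(p4,_,L)
state=p4 head=6 tape=aaccc_[a]_   (p4,a)→(p2,_,L)
state=p2 head=5 tape=aaccc[_]__   (p2,_)→(p4,a,L)
state=p4 head=4 tape=aacc[c]a__   (p4,c)→(p0,a,L)
state=p0 head=3 tape=aac[c]aa__   (p0,c)→(p1,a,R)
state=p1 head=4 tape=aaca[a]a__   (p1,a)→(p4,a,R)
state=p4 head=5 tape=aacaa[a]__   (p4,a)→(p2,_,L)
state=p2 head=4 tape=aaca[a]___   (p2,a)→(pH,b,R)
state=pH head=5 tape=aacab[_]__
The non-blank tape span at halt is aacab.

aacab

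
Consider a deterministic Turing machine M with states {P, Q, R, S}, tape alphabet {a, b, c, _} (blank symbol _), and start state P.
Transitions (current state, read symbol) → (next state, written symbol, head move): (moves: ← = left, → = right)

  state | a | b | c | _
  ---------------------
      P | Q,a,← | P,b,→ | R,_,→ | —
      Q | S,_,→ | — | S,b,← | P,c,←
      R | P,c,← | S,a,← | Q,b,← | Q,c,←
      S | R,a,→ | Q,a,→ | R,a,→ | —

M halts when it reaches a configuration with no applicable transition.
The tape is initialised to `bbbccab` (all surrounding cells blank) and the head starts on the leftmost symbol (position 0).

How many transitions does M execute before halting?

9

state=P head=0 tape=[b]bbccab   (P,b)→(P,b,→)
state=P head=1 tape=b[b]bccab   (P,b)→(P,b,→)
state=P head=2 tape=bb[b]ccab   (P,b)→(P,b,→)
state=P head=3 tape=bbb[c]cab   (P,c)→(R,_,→)
state=R head=4 tape=bbb_[c]ab   (R,c)→(Q,b,←)
state=Q head=3 tape=bbb[_]bab   (Q,_)→(P,c,←)
state=P head=2 tape=bb[b]cbab   (P,b)→(P,b,→)
state=P head=3 tape=bbb[c]bab   (P,c)→(R,_,→)
state=R head=4 tape=bbb_[b]ab   (R,b)→(S,a,←)
state=S head=3 tape=bbb[_]aab
M halts after 9 transitions.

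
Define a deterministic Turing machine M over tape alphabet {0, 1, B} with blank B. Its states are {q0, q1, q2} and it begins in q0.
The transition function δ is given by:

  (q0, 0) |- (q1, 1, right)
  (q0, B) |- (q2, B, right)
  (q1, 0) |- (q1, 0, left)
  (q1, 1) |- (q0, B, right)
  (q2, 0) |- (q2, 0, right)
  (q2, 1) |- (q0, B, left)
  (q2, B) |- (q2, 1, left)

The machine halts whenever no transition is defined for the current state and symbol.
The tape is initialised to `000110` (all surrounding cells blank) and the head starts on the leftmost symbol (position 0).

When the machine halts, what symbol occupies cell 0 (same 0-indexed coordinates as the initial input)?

state=q0 head=0 tape=[0]00110   (q0,0)→(q1,1,right)
state=q1 head=1 tape=1[0]0110   (q1,0)→(q1,0,left)
state=q1 head=0 tape=[1]00110   (q1,1)→(q0,B,right)
state=q0 head=1 tape=B[0]0110   (q0,0)→(q1,1,right)
state=q1 head=2 tape=B1[0]110   (q1,0)→(q1,0,left)
state=q1 head=1 tape=B[1]0110   (q1,1)→(q0,B,right)
state=q0 head=2 tape=BB[0]110   (q0,0)→(q1,1,right)
state=q1 head=3 tape=BB1[1]10   (q1,1)→(q0,B,right)
state=q0 head=4 tape=BB1B[1]0
Cell 0 holds B when M halts.

B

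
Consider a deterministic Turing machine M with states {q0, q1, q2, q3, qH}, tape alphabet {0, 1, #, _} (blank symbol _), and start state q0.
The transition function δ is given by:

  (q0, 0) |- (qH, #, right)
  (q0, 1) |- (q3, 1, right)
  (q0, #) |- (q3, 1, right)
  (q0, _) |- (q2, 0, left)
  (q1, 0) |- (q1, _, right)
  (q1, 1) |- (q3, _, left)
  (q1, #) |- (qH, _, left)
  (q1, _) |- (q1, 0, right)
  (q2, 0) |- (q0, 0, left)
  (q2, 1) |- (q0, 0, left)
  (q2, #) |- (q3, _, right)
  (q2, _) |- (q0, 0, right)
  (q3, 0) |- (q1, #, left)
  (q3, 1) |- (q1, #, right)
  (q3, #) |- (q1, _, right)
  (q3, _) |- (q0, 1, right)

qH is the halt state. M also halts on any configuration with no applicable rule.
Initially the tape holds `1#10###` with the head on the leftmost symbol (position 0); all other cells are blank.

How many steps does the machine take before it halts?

15

state=q0 head=0 tape=___[1]#10###   (q0,1)→(q3,1,right)
state=q3 head=1 tape=___1[#]10###   (q3,#)→(q1,_,right)
state=q1 head=2 tape=___1_[1]0###   (q1,1)→(q3,_,left)
state=q3 head=1 tape=___1[_]_0###   (q3,_)→(q0,1,right)
state=q0 head=2 tape=___11[_]0###   (q0,_)→(q2,0,left)
state=q2 head=1 tape=___1[1]00###   (q2,1)→(q0,0,left)
state=q0 head=0 tape=___[1]000###   (q0,1)→(q3,1,right)
state=q3 head=1 tape=___1[0]00###   (q3,0)→(q1,#,left)
state=q1 head=0 tape=___[1]#00###   (q1,1)→(q3,_,left)
state=q3 head=-1 tape=__[_]_#00###   (q3,_)→(q0,1,right)
state=q0 head=0 tape=__1[_]#00###   (q0,_)→(q2,0,left)
state=q2 head=-1 tape=__[1]0#00###   (q2,1)→(q0,0,left)
state=q0 head=-2 tape=_[_]00#00###   (q0,_)→(q2,0,left)
state=q2 head=-3 tape=[_]000#00###   (q2,_)→(q0,0,right)
state=q0 head=-2 tape=0[0]00#00###   (q0,0)→(qH,#,right)
state=qH head=-1 tape=0#[0]0#00###
M halts after 15 transitions.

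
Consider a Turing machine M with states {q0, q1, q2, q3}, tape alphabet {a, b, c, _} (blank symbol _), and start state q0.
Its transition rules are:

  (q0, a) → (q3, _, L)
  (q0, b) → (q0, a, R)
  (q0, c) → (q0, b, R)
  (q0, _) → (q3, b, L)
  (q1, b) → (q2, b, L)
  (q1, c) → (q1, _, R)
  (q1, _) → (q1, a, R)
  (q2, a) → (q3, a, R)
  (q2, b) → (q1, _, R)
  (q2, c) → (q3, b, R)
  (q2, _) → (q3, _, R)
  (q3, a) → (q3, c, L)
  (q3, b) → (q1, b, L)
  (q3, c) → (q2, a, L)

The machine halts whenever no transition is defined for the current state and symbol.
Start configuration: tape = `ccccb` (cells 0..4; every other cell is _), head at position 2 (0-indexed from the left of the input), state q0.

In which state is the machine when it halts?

q1

q0 | _cc[c]cb_   read c → write b, move R, go to q0
q0 | _ccb[c]b_   read c → write b, move R, go to q0
q0 | _ccbb[b]_   read b → write a, move R, go to q0
q0 | _ccbba[_]   read _ → write b, move L, go to q3
q3 | _ccbb[a]b   read a → write c, move L, go to q3
q3 | _ccb[b]cb   read b → write b, move L, go to q1
q1 | _cc[b]bcb   read b → write b, move L, go to q2
q2 | _c[c]bbcb   read c → write b, move R, go to q3
q3 | _cb[b]bcb   read b → write b, move L, go to q1
q1 | _c[b]bbcb   read b → write b, move L, go to q2
q2 | _[c]bbbcb   read c → write b, move R, go to q3
q3 | _b[b]bbcb   read b → write b, move L, go to q1
q1 | _[b]bbbcb   read b → write b, move L, go to q2
q2 | [_]bbbbcb   read _ → write _, move R, go to q3
q3 | _[b]bbbcb   read b → write b, move L, go to q1
q1 | [_]bbbbcb   read _ → write a, move R, go to q1
q1 | a[b]bbbcb   read b → write b, move L, go to q2
q2 | [a]bbbbcb   read a → write a, move R, go to q3
q3 | a[b]bbbcb   read b → write b, move L, go to q1
q1 | [a]bbbbcb
No transition is defined for (q1, a); M halts in state q1.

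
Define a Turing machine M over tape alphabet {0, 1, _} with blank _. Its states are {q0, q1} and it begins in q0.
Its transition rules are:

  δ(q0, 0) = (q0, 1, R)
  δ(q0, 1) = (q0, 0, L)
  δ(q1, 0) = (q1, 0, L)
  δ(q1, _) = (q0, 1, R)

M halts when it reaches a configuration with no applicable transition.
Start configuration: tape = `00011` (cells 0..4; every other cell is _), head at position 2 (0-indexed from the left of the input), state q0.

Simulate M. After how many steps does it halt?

15

state=q0 head=2 tape=00[0]11_   (q0,0)→(q0,1,R)
state=q0 head=3 tape=001[1]1_   (q0,1)→(q0,0,L)
state=q0 head=2 tape=00[1]01_   (q0,1)→(q0,0,L)
state=q0 head=1 tape=0[0]001_   (q0,0)→(q0,1,R)
state=q0 head=2 tape=01[0]01_   (q0,0)→(q0,1,R)
state=q0 head=3 tape=011[0]1_   (q0,0)→(q0,1,R)
state=q0 head=4 tape=0111[1]_   (q0,1)→(q0,0,L)
state=q0 head=3 tape=011[1]0_   (q0,1)→(q0,0,L)
state=q0 head=2 tape=01[1]00_   (q0,1)→(q0,0,L)
state=q0 head=1 tape=0[1]000_   (q0,1)→(q0,0,L)
state=q0 head=0 tape=[0]0000_   (q0,0)→(q0,1,R)
state=q0 head=1 tape=1[0]000_   (q0,0)→(q0,1,R)
state=q0 head=2 tape=11[0]00_   (q0,0)→(q0,1,R)
state=q0 head=3 tape=111[0]0_   (q0,0)→(q0,1,R)
state=q0 head=4 tape=1111[0]_   (q0,0)→(q0,1,R)
state=q0 head=5 tape=11111[_]
M halts after 15 transitions.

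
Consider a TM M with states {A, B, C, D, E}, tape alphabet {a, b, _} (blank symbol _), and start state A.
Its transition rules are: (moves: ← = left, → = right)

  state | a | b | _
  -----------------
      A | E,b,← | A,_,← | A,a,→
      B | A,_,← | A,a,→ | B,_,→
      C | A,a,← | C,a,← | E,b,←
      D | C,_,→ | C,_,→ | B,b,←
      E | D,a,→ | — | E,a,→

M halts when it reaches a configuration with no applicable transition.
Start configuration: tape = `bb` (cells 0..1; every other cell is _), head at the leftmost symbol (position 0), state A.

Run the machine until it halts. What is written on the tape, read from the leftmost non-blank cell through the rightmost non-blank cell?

state=A head=0 tape=_[b]b   (A,b)→(A,_,←)
state=A head=-1 tape=[_]_b   (A,_)→(A,a,→)
state=A head=0 tape=a[_]b   (A,_)→(A,a,→)
state=A head=1 tape=aa[b]   (A,b)→(A,_,←)
state=A head=0 tape=a[a]_   (A,a)→(E,b,←)
state=E head=-1 tape=[a]b_   (E,a)→(D,a,→)
state=D head=0 tape=a[b]_   (D,b)→(C,_,→)
state=C head=1 tape=a_[_]   (C,_)→(E,b,←)
state=E head=0 tape=a[_]b   (E,_)→(E,a,→)
state=E head=1 tape=aa[b]
The non-blank tape span at halt is aab.

aab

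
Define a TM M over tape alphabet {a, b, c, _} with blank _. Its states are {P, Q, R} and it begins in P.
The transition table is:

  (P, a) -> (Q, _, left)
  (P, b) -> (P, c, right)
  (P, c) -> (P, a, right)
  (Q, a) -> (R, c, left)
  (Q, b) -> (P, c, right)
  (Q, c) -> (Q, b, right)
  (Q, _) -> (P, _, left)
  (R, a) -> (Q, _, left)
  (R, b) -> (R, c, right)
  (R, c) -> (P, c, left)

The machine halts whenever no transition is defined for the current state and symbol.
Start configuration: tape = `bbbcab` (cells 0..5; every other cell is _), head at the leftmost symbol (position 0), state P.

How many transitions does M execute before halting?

10

P | [b]bbcab   read b → write c, move right, go to P
P | c[b]bcab   read b → write c, move right, go to P
P | cc[b]cab   read b → write c, move right, go to P
P | ccc[c]ab   read c → write a, move right, go to P
P | ccca[a]b   read a → write _, move left, go to Q
Q | ccc[a]_b   read a → write c, move left, go to R
R | cc[c]c_b   read c → write c, move left, go to P
P | c[c]cc_b   read c → write a, move right, go to P
P | ca[c]c_b   read c → write a, move right, go to P
P | caa[c]_b   read c → write a, move right, go to P
P | caaa[_]b
M halts after 10 transitions.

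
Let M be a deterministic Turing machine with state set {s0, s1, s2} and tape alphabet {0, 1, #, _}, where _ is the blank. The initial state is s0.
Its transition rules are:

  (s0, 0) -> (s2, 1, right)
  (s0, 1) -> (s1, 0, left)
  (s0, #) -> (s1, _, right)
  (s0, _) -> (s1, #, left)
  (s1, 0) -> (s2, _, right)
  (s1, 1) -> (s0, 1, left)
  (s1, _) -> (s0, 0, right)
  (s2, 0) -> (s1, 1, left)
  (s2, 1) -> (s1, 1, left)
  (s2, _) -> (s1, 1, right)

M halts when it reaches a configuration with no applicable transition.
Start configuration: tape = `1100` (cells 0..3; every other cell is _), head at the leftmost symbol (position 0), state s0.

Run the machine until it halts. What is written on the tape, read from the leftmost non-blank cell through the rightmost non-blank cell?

#11100

state=s0 head=0 tape=___[1]100   (s0,1)→(s1,0,left)
state=s1 head=-1 tape=__[_]0100   (s1,_)→(s0,0,right)
state=s0 head=0 tape=__0[0]100   (s0,0)→(s2,1,right)
state=s2 head=1 tape=__01[1]00   (s2,1)→(s1,1,left)
state=s1 head=0 tape=__0[1]100   (s1,1)→(s0,1,left)
state=s0 head=-1 tape=__[0]1100   (s0,0)→(s2,1,right)
state=s2 head=0 tape=__1[1]100   (s2,1)→(s1,1,left)
state=s1 head=-1 tape=__[1]1100   (s1,1)→(s0,1,left)
state=s0 head=-2 tape=_[_]11100   (s0,_)→(s1,#,left)
state=s1 head=-3 tape=[_]#11100   (s1,_)→(s0,0,right)
state=s0 head=-2 tape=0[#]11100   (s0,#)→(s1,_,right)
state=s1 head=-1 tape=0_[1]1100   (s1,1)→(s0,1,left)
state=s0 head=-2 tape=0[_]11100   (s0,_)→(s1,#,left)
state=s1 head=-3 tape=[0]#11100   (s1,0)→(s2,_,right)
state=s2 head=-2 tape=_[#]11100
The non-blank tape span at halt is #11100.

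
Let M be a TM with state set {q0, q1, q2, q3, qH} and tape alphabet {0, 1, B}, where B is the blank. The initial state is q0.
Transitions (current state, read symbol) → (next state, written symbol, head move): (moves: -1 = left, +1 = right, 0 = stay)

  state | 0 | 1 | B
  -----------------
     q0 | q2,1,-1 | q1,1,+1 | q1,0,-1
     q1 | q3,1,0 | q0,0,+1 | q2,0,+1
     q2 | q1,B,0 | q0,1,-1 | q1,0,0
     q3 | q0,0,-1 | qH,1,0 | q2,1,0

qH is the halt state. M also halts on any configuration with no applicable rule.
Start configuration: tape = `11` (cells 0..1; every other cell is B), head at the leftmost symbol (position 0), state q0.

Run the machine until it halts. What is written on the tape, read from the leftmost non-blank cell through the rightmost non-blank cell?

110

q0 | [1]1B   read 1 → write 1, move +1, go to q1
q1 | 1[1]B   read 1 → write 0, move +1, go to q0
q0 | 10[B]   read B → write 0, move -1, go to q1
q1 | 1[0]0   read 0 → write 1, move 0, go to q3
q3 | 1[1]0   read 1 → write 1, move 0, go to qH
qH | 1[1]0
The non-blank tape span at halt is 110.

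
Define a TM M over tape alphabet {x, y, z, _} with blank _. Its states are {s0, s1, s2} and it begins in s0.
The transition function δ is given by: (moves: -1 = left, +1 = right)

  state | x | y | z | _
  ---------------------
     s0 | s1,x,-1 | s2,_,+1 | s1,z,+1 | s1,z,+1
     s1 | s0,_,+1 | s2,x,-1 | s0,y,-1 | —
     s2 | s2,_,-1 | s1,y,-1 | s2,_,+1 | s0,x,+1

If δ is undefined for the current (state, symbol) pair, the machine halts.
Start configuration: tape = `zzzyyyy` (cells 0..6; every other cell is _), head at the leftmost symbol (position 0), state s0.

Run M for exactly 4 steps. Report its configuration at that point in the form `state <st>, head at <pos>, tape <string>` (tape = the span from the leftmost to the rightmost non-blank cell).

s0 | [z]zzyyyy   read z → write z, move +1, go to s1
s1 | z[z]zyyyy   read z → write y, move -1, go to s0
s0 | [z]yzyyyy   read z → write z, move +1, go to s1
s1 | z[y]zyyyy   read y → write x, move -1, go to s2
s2 | [z]xzyyyy
After 4 steps: state s2, head at 0, tape zxzyyyy.

state s2, head at 0, tape zxzyyyy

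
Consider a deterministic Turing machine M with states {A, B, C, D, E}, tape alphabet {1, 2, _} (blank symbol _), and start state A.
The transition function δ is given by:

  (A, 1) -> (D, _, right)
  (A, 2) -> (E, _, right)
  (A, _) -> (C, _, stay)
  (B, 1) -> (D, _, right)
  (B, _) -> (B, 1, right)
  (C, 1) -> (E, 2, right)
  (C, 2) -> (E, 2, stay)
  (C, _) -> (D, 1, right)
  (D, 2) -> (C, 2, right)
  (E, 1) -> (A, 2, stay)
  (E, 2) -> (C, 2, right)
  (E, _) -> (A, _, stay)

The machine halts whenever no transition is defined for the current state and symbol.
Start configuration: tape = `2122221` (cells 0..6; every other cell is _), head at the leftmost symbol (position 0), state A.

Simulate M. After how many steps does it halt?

14

state=A head=0 tape=[2]122221__   (A,2)→(E,_,right)
state=E head=1 tape=_[1]22221__   (E,1)→(A,2,stay)
state=A head=1 tape=_[2]22221__   (A,2)→(E,_,right)
state=E head=2 tape=__[2]2221__   (E,2)→(C,2,right)
state=C head=3 tape=__2[2]221__   (C,2)→(E,2,stay)
state=E head=3 tape=__2[2]221__   (E,2)→(C,2,right)
state=C head=4 tape=__22[2]21__   (C,2)→(E,2,stay)
state=E head=4 tape=__22[2]21__   (E,2)→(C,2,right)
state=C head=5 tape=__222[2]1__   (C,2)→(E,2,stay)
state=E head=5 tape=__222[2]1__   (E,2)→(C,2,right)
state=C head=6 tape=__2222[1]__   (C,1)→(E,2,right)
state=E head=7 tape=__22222[_]_   (E,_)→(A,_,stay)
state=A head=7 tape=__22222[_]_   (A,_)→(C,_,stay)
state=C head=7 tape=__22222[_]_   (C,_)→(D,1,right)
state=D head=8 tape=__222221[_]
M halts after 14 transitions.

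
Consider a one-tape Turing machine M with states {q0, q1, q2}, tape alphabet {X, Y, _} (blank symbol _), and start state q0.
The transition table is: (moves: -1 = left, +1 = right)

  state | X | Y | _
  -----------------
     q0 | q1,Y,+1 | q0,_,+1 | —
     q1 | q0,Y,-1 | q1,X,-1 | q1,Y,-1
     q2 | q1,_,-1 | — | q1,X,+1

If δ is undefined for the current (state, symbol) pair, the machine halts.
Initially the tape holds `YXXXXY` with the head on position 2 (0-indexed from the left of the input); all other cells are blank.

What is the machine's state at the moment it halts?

q0

state=q0 head=2 tape=YX[X]XXY_   (q0,X)→(q1,Y,+1)
state=q1 head=3 tape=YXY[X]XY_   (q1,X)→(q0,Y,-1)
state=q0 head=2 tape=YX[Y]YXY_   (q0,Y)→(q0,_,+1)
state=q0 head=3 tape=YX_[Y]XY_   (q0,Y)→(q0,_,+1)
state=q0 head=4 tape=YX__[X]Y_   (q0,X)→(q1,Y,+1)
state=q1 head=5 tape=YX__Y[Y]_   (q1,Y)→(q1,X,-1)
state=q1 head=4 tape=YX__[Y]X_   (q1,Y)→(q1,X,-1)
state=q1 head=3 tape=YX_[_]XX_   (q1,_)→(q1,Y,-1)
state=q1 head=2 tape=YX[_]YXX_   (q1,_)→(q1,Y,-1)
state=q1 head=1 tape=Y[X]YYXX_   (q1,X)→(q0,Y,-1)
state=q0 head=0 tape=[Y]YYYXX_   (q0,Y)→(q0,_,+1)
state=q0 head=1 tape=_[Y]YYXX_   (q0,Y)→(q0,_,+1)
state=q0 head=2 tape=__[Y]YXX_   (q0,Y)→(q0,_,+1)
state=q0 head=3 tape=___[Y]XX_   (q0,Y)→(q0,_,+1)
state=q0 head=4 tape=____[X]X_   (q0,X)→(q1,Y,+1)
state=q1 head=5 tape=____Y[X]_   (q1,X)→(q0,Y,-1)
state=q0 head=4 tape=____[Y]Y_   (q0,Y)→(q0,_,+1)
state=q0 head=5 tape=_____[Y]_   (q0,Y)→(q0,_,+1)
state=q0 head=6 tape=______[_]
No transition is defined for (q0, _); M halts in state q0.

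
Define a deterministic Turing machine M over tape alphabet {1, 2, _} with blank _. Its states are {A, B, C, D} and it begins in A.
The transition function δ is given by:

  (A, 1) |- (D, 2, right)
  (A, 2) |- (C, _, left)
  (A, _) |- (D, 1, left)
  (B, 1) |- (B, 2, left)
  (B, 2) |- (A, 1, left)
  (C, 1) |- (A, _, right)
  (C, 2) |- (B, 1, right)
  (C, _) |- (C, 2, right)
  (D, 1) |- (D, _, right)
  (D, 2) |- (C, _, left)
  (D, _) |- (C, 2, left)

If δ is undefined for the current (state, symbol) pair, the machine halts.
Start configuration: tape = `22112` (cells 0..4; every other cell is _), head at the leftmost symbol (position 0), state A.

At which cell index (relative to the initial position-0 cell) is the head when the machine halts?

A | __[2]2112   read 2 → write _, move left, go to C
C | _[_]_2112   read _ → write 2, move right, go to C
C | _2[_]2112   read _ → write 2, move right, go to C
C | _22[2]112   read 2 → write 1, move right, go to B
B | _221[1]12   read 1 → write 2, move left, go to B
B | _22[1]212   read 1 → write 2, move left, go to B
B | _2[2]2212   read 2 → write 1, move left, go to A
A | _[2]12212   read 2 → write _, move left, go to C
C | [_]_12212   read _ → write 2, move right, go to C
C | 2[_]12212   read _ → write 2, move right, go to C
C | 22[1]2212   read 1 → write _, move right, go to A
A | 22_[2]212   read 2 → write _, move left, go to C
C | 22[_]_212   read _ → write 2, move right, go to C
C | 222[_]212   read _ → write 2, move right, go to C
C | 2222[2]12   read 2 → write 1, move right, go to B
B | 22221[1]2   read 1 → write 2, move left, go to B
B | 2222[1]22   read 1 → write 2, move left, go to B
B | 222[2]222   read 2 → write 1, move left, go to A
A | 22[2]1222   read 2 → write _, move left, go to C
C | 2[2]_1222   read 2 → write 1, move right, go to B
B | 21[_]1222
At halt the head is at cell 0.

0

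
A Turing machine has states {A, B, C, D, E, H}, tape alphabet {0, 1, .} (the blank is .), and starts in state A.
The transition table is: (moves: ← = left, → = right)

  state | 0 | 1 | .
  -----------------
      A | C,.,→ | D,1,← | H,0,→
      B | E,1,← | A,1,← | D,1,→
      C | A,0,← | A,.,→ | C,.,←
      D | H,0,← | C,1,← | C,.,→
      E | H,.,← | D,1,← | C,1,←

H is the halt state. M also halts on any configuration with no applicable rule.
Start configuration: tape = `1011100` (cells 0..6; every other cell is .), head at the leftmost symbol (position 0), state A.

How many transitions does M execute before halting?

14

A | .[1]011100   read 1 → write 1, move ←, go to D
D | [.]1011100   read . → write ., move →, go to C
C | .[1]011100   read 1 → write ., move →, go to A
A | ..[0]11100   read 0 → write ., move →, go to C
C | ...[1]1100   read 1 → write ., move →, go to A
A | ....[1]100   read 1 → write 1, move ←, go to D
D | ...[.]1100   read . → write ., move →, go to C
C | ....[1]100   read 1 → write ., move →, go to A
A | .....[1]00   read 1 → write 1, move ←, go to D
D | ....[.]100   read . → write ., move →, go to C
C | .....[1]00   read 1 → write ., move →, go to A
A | ......[0]0   read 0 → write ., move →, go to C
C | .......[0]   read 0 → write 0, move ←, go to A
A | ......[.]0   read . → write 0, move →, go to H
H | ......0[0]
M halts after 14 transitions.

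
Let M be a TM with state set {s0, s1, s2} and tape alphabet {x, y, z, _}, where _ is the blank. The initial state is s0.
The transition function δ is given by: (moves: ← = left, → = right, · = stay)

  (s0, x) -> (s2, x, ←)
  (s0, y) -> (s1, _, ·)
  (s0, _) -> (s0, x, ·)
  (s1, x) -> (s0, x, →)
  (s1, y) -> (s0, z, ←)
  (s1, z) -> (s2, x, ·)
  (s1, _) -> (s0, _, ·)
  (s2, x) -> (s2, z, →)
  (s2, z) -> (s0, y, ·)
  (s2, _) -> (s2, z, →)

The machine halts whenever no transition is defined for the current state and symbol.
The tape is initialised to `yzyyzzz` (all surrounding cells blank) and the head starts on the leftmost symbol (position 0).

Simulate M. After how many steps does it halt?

25

s0 | __[y]zyyzzz   read y → write _, move ·, go to s1
s1 | __[_]zyyzzz   read _ → write _, move ·, go to s0
s0 | __[_]zyyzzz   read _ → write x, move ·, go to s0
s0 | __[x]zyyzzz   read x → write x, move ←, go to s2
s2 | _[_]xzyyzzz   read _ → write z, move →, go to s2
s2 | _z[x]zyyzzz   read x → write z, move →, go to s2
s2 | _zz[z]yyzzz   read z → write y, move ·, go to s0
s0 | _zz[y]yyzzz   read y → write _, move ·, go to s1
s1 | _zz[_]yyzzz   read _ → write _, move ·, go to s0
s0 | _zz[_]yyzzz   read _ → write x, move ·, go to s0
s0 | _zz[x]yyzzz   read x → write x, move ←, go to s2
s2 | _z[z]xyyzzz   read z → write y, move ·, go to s0
s0 | _z[y]xyyzzz   read y → write _, move ·, go to s1
s1 | _z[_]xyyzzz   read _ → write _, move ·, go to s0
s0 | _z[_]xyyzzz   read _ → write x, move ·, go to s0
s0 | _z[x]xyyzzz   read x → write x, move ←, go to s2
s2 | _[z]xxyyzzz   read z → write y, move ·, go to s0
s0 | _[y]xxyyzzz   read y → write _, move ·, go to s1
s1 | _[_]xxyyzzz   read _ → write _, move ·, go to s0
s0 | _[_]xxyyzzz   read _ → write x, move ·, go to s0
s0 | _[x]xxyyzzz   read x → write x, move ←, go to s2
s2 | [_]xxxyyzzz   read _ → write z, move →, go to s2
s2 | z[x]xxyyzzz   read x → write z, move →, go to s2
s2 | zz[x]xyyzzz   read x → write z, move →, go to s2
s2 | zzz[x]yyzzz   read x → write z, move →, go to s2
s2 | zzzz[y]yzzz
M halts after 25 transitions.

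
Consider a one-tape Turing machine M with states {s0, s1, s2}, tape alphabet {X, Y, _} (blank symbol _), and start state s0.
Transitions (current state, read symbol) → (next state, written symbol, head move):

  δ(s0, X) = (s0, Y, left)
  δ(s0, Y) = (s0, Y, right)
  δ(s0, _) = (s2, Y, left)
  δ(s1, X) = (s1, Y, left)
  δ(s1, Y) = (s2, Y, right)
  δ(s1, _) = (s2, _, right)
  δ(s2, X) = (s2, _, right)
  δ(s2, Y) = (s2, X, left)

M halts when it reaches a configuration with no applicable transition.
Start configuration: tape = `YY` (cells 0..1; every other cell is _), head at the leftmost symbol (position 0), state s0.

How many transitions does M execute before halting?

5

s0 | _[Y]Y_   read Y → write Y, move right, go to s0
s0 | _Y[Y]_   read Y → write Y, move right, go to s0
s0 | _YY[_]   read _ → write Y, move left, go to s2
s2 | _Y[Y]Y   read Y → write X, move left, go to s2
s2 | _[Y]XY   read Y → write X, move left, go to s2
s2 | [_]XXY
M halts after 5 transitions.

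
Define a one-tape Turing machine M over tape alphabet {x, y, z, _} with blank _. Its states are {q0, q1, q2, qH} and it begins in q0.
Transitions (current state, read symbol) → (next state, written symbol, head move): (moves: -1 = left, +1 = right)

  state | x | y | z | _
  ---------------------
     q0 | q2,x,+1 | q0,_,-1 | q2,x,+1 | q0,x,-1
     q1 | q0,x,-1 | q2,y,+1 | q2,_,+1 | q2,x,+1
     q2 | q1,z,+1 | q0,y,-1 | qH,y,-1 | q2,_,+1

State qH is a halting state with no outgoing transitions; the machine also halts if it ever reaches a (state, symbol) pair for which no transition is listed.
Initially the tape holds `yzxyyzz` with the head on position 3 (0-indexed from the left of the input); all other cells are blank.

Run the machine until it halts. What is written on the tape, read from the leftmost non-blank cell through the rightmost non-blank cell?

yzxzyyz

q0 | yzx[y]yzz   read y → write _, move -1, go to q0
q0 | yz[x]_yzz   read x → write x, move +1, go to q2
q2 | yzx[_]yzz   read _ → write _, move +1, go to q2
q2 | yzx_[y]zz   read y → write y, move -1, go to q0
q0 | yzx[_]yzz   read _ → write x, move -1, go to q0
q0 | yz[x]xyzz   read x → write x, move +1, go to q2
q2 | yzx[x]yzz   read x → write z, move +1, go to q1
q1 | yzxz[y]zz   read y → write y, move +1, go to q2
q2 | yzxzy[z]z   read z → write y, move -1, go to qH
qH | yzxz[y]yz
The non-blank tape span at halt is yzxzyyz.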